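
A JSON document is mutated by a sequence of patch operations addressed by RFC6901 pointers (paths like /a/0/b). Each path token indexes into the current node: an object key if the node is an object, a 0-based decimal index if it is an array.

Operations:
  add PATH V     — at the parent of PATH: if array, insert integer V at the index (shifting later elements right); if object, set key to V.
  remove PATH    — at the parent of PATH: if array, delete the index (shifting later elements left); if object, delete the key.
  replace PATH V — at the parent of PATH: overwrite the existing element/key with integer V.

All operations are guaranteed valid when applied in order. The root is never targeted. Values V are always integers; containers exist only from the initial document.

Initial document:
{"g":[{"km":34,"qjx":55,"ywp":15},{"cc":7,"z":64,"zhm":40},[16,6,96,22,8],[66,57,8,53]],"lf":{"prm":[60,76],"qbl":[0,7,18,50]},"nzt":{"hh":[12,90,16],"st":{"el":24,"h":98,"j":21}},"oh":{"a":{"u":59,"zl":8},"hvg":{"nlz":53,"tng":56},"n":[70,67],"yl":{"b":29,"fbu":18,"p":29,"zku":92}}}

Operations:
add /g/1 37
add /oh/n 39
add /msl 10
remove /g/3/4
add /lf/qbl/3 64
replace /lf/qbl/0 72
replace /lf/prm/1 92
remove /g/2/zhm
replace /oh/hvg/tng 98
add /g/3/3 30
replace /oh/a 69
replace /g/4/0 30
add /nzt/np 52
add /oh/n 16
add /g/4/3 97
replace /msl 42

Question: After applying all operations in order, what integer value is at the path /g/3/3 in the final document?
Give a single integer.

Answer: 30

Derivation:
After op 1 (add /g/1 37): {"g":[{"km":34,"qjx":55,"ywp":15},37,{"cc":7,"z":64,"zhm":40},[16,6,96,22,8],[66,57,8,53]],"lf":{"prm":[60,76],"qbl":[0,7,18,50]},"nzt":{"hh":[12,90,16],"st":{"el":24,"h":98,"j":21}},"oh":{"a":{"u":59,"zl":8},"hvg":{"nlz":53,"tng":56},"n":[70,67],"yl":{"b":29,"fbu":18,"p":29,"zku":92}}}
After op 2 (add /oh/n 39): {"g":[{"km":34,"qjx":55,"ywp":15},37,{"cc":7,"z":64,"zhm":40},[16,6,96,22,8],[66,57,8,53]],"lf":{"prm":[60,76],"qbl":[0,7,18,50]},"nzt":{"hh":[12,90,16],"st":{"el":24,"h":98,"j":21}},"oh":{"a":{"u":59,"zl":8},"hvg":{"nlz":53,"tng":56},"n":39,"yl":{"b":29,"fbu":18,"p":29,"zku":92}}}
After op 3 (add /msl 10): {"g":[{"km":34,"qjx":55,"ywp":15},37,{"cc":7,"z":64,"zhm":40},[16,6,96,22,8],[66,57,8,53]],"lf":{"prm":[60,76],"qbl":[0,7,18,50]},"msl":10,"nzt":{"hh":[12,90,16],"st":{"el":24,"h":98,"j":21}},"oh":{"a":{"u":59,"zl":8},"hvg":{"nlz":53,"tng":56},"n":39,"yl":{"b":29,"fbu":18,"p":29,"zku":92}}}
After op 4 (remove /g/3/4): {"g":[{"km":34,"qjx":55,"ywp":15},37,{"cc":7,"z":64,"zhm":40},[16,6,96,22],[66,57,8,53]],"lf":{"prm":[60,76],"qbl":[0,7,18,50]},"msl":10,"nzt":{"hh":[12,90,16],"st":{"el":24,"h":98,"j":21}},"oh":{"a":{"u":59,"zl":8},"hvg":{"nlz":53,"tng":56},"n":39,"yl":{"b":29,"fbu":18,"p":29,"zku":92}}}
After op 5 (add /lf/qbl/3 64): {"g":[{"km":34,"qjx":55,"ywp":15},37,{"cc":7,"z":64,"zhm":40},[16,6,96,22],[66,57,8,53]],"lf":{"prm":[60,76],"qbl":[0,7,18,64,50]},"msl":10,"nzt":{"hh":[12,90,16],"st":{"el":24,"h":98,"j":21}},"oh":{"a":{"u":59,"zl":8},"hvg":{"nlz":53,"tng":56},"n":39,"yl":{"b":29,"fbu":18,"p":29,"zku":92}}}
After op 6 (replace /lf/qbl/0 72): {"g":[{"km":34,"qjx":55,"ywp":15},37,{"cc":7,"z":64,"zhm":40},[16,6,96,22],[66,57,8,53]],"lf":{"prm":[60,76],"qbl":[72,7,18,64,50]},"msl":10,"nzt":{"hh":[12,90,16],"st":{"el":24,"h":98,"j":21}},"oh":{"a":{"u":59,"zl":8},"hvg":{"nlz":53,"tng":56},"n":39,"yl":{"b":29,"fbu":18,"p":29,"zku":92}}}
After op 7 (replace /lf/prm/1 92): {"g":[{"km":34,"qjx":55,"ywp":15},37,{"cc":7,"z":64,"zhm":40},[16,6,96,22],[66,57,8,53]],"lf":{"prm":[60,92],"qbl":[72,7,18,64,50]},"msl":10,"nzt":{"hh":[12,90,16],"st":{"el":24,"h":98,"j":21}},"oh":{"a":{"u":59,"zl":8},"hvg":{"nlz":53,"tng":56},"n":39,"yl":{"b":29,"fbu":18,"p":29,"zku":92}}}
After op 8 (remove /g/2/zhm): {"g":[{"km":34,"qjx":55,"ywp":15},37,{"cc":7,"z":64},[16,6,96,22],[66,57,8,53]],"lf":{"prm":[60,92],"qbl":[72,7,18,64,50]},"msl":10,"nzt":{"hh":[12,90,16],"st":{"el":24,"h":98,"j":21}},"oh":{"a":{"u":59,"zl":8},"hvg":{"nlz":53,"tng":56},"n":39,"yl":{"b":29,"fbu":18,"p":29,"zku":92}}}
After op 9 (replace /oh/hvg/tng 98): {"g":[{"km":34,"qjx":55,"ywp":15},37,{"cc":7,"z":64},[16,6,96,22],[66,57,8,53]],"lf":{"prm":[60,92],"qbl":[72,7,18,64,50]},"msl":10,"nzt":{"hh":[12,90,16],"st":{"el":24,"h":98,"j":21}},"oh":{"a":{"u":59,"zl":8},"hvg":{"nlz":53,"tng":98},"n":39,"yl":{"b":29,"fbu":18,"p":29,"zku":92}}}
After op 10 (add /g/3/3 30): {"g":[{"km":34,"qjx":55,"ywp":15},37,{"cc":7,"z":64},[16,6,96,30,22],[66,57,8,53]],"lf":{"prm":[60,92],"qbl":[72,7,18,64,50]},"msl":10,"nzt":{"hh":[12,90,16],"st":{"el":24,"h":98,"j":21}},"oh":{"a":{"u":59,"zl":8},"hvg":{"nlz":53,"tng":98},"n":39,"yl":{"b":29,"fbu":18,"p":29,"zku":92}}}
After op 11 (replace /oh/a 69): {"g":[{"km":34,"qjx":55,"ywp":15},37,{"cc":7,"z":64},[16,6,96,30,22],[66,57,8,53]],"lf":{"prm":[60,92],"qbl":[72,7,18,64,50]},"msl":10,"nzt":{"hh":[12,90,16],"st":{"el":24,"h":98,"j":21}},"oh":{"a":69,"hvg":{"nlz":53,"tng":98},"n":39,"yl":{"b":29,"fbu":18,"p":29,"zku":92}}}
After op 12 (replace /g/4/0 30): {"g":[{"km":34,"qjx":55,"ywp":15},37,{"cc":7,"z":64},[16,6,96,30,22],[30,57,8,53]],"lf":{"prm":[60,92],"qbl":[72,7,18,64,50]},"msl":10,"nzt":{"hh":[12,90,16],"st":{"el":24,"h":98,"j":21}},"oh":{"a":69,"hvg":{"nlz":53,"tng":98},"n":39,"yl":{"b":29,"fbu":18,"p":29,"zku":92}}}
After op 13 (add /nzt/np 52): {"g":[{"km":34,"qjx":55,"ywp":15},37,{"cc":7,"z":64},[16,6,96,30,22],[30,57,8,53]],"lf":{"prm":[60,92],"qbl":[72,7,18,64,50]},"msl":10,"nzt":{"hh":[12,90,16],"np":52,"st":{"el":24,"h":98,"j":21}},"oh":{"a":69,"hvg":{"nlz":53,"tng":98},"n":39,"yl":{"b":29,"fbu":18,"p":29,"zku":92}}}
After op 14 (add /oh/n 16): {"g":[{"km":34,"qjx":55,"ywp":15},37,{"cc":7,"z":64},[16,6,96,30,22],[30,57,8,53]],"lf":{"prm":[60,92],"qbl":[72,7,18,64,50]},"msl":10,"nzt":{"hh":[12,90,16],"np":52,"st":{"el":24,"h":98,"j":21}},"oh":{"a":69,"hvg":{"nlz":53,"tng":98},"n":16,"yl":{"b":29,"fbu":18,"p":29,"zku":92}}}
After op 15 (add /g/4/3 97): {"g":[{"km":34,"qjx":55,"ywp":15},37,{"cc":7,"z":64},[16,6,96,30,22],[30,57,8,97,53]],"lf":{"prm":[60,92],"qbl":[72,7,18,64,50]},"msl":10,"nzt":{"hh":[12,90,16],"np":52,"st":{"el":24,"h":98,"j":21}},"oh":{"a":69,"hvg":{"nlz":53,"tng":98},"n":16,"yl":{"b":29,"fbu":18,"p":29,"zku":92}}}
After op 16 (replace /msl 42): {"g":[{"km":34,"qjx":55,"ywp":15},37,{"cc":7,"z":64},[16,6,96,30,22],[30,57,8,97,53]],"lf":{"prm":[60,92],"qbl":[72,7,18,64,50]},"msl":42,"nzt":{"hh":[12,90,16],"np":52,"st":{"el":24,"h":98,"j":21}},"oh":{"a":69,"hvg":{"nlz":53,"tng":98},"n":16,"yl":{"b":29,"fbu":18,"p":29,"zku":92}}}
Value at /g/3/3: 30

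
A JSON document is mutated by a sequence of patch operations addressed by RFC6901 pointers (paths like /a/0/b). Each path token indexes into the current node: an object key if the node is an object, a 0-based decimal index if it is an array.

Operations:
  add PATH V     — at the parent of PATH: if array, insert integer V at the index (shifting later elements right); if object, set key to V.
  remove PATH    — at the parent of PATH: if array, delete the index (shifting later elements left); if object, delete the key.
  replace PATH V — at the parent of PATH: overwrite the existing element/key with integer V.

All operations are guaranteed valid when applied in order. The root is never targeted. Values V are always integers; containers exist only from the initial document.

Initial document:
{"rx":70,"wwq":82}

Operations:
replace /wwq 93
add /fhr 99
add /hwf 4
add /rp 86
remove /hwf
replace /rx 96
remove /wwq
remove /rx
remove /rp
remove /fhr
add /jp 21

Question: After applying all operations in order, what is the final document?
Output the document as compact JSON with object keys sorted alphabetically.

Answer: {"jp":21}

Derivation:
After op 1 (replace /wwq 93): {"rx":70,"wwq":93}
After op 2 (add /fhr 99): {"fhr":99,"rx":70,"wwq":93}
After op 3 (add /hwf 4): {"fhr":99,"hwf":4,"rx":70,"wwq":93}
After op 4 (add /rp 86): {"fhr":99,"hwf":4,"rp":86,"rx":70,"wwq":93}
After op 5 (remove /hwf): {"fhr":99,"rp":86,"rx":70,"wwq":93}
After op 6 (replace /rx 96): {"fhr":99,"rp":86,"rx":96,"wwq":93}
After op 7 (remove /wwq): {"fhr":99,"rp":86,"rx":96}
After op 8 (remove /rx): {"fhr":99,"rp":86}
After op 9 (remove /rp): {"fhr":99}
After op 10 (remove /fhr): {}
After op 11 (add /jp 21): {"jp":21}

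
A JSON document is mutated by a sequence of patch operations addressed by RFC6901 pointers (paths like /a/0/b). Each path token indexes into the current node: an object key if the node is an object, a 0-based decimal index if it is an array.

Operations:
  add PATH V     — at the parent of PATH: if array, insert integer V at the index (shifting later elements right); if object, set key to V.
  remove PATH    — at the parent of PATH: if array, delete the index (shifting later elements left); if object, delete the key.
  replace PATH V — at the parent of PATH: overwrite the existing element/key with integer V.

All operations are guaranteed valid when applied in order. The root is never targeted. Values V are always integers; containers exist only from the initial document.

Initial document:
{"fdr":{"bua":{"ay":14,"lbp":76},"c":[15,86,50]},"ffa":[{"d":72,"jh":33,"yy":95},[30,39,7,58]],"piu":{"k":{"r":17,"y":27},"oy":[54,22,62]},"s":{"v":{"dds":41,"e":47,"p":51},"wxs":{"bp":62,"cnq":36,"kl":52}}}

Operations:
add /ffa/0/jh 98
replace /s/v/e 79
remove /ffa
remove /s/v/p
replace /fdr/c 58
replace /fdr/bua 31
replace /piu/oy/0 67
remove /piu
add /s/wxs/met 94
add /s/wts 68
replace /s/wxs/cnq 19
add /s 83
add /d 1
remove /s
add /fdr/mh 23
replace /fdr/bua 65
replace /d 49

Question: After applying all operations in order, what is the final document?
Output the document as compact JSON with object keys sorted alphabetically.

Answer: {"d":49,"fdr":{"bua":65,"c":58,"mh":23}}

Derivation:
After op 1 (add /ffa/0/jh 98): {"fdr":{"bua":{"ay":14,"lbp":76},"c":[15,86,50]},"ffa":[{"d":72,"jh":98,"yy":95},[30,39,7,58]],"piu":{"k":{"r":17,"y":27},"oy":[54,22,62]},"s":{"v":{"dds":41,"e":47,"p":51},"wxs":{"bp":62,"cnq":36,"kl":52}}}
After op 2 (replace /s/v/e 79): {"fdr":{"bua":{"ay":14,"lbp":76},"c":[15,86,50]},"ffa":[{"d":72,"jh":98,"yy":95},[30,39,7,58]],"piu":{"k":{"r":17,"y":27},"oy":[54,22,62]},"s":{"v":{"dds":41,"e":79,"p":51},"wxs":{"bp":62,"cnq":36,"kl":52}}}
After op 3 (remove /ffa): {"fdr":{"bua":{"ay":14,"lbp":76},"c":[15,86,50]},"piu":{"k":{"r":17,"y":27},"oy":[54,22,62]},"s":{"v":{"dds":41,"e":79,"p":51},"wxs":{"bp":62,"cnq":36,"kl":52}}}
After op 4 (remove /s/v/p): {"fdr":{"bua":{"ay":14,"lbp":76},"c":[15,86,50]},"piu":{"k":{"r":17,"y":27},"oy":[54,22,62]},"s":{"v":{"dds":41,"e":79},"wxs":{"bp":62,"cnq":36,"kl":52}}}
After op 5 (replace /fdr/c 58): {"fdr":{"bua":{"ay":14,"lbp":76},"c":58},"piu":{"k":{"r":17,"y":27},"oy":[54,22,62]},"s":{"v":{"dds":41,"e":79},"wxs":{"bp":62,"cnq":36,"kl":52}}}
After op 6 (replace /fdr/bua 31): {"fdr":{"bua":31,"c":58},"piu":{"k":{"r":17,"y":27},"oy":[54,22,62]},"s":{"v":{"dds":41,"e":79},"wxs":{"bp":62,"cnq":36,"kl":52}}}
After op 7 (replace /piu/oy/0 67): {"fdr":{"bua":31,"c":58},"piu":{"k":{"r":17,"y":27},"oy":[67,22,62]},"s":{"v":{"dds":41,"e":79},"wxs":{"bp":62,"cnq":36,"kl":52}}}
After op 8 (remove /piu): {"fdr":{"bua":31,"c":58},"s":{"v":{"dds":41,"e":79},"wxs":{"bp":62,"cnq":36,"kl":52}}}
After op 9 (add /s/wxs/met 94): {"fdr":{"bua":31,"c":58},"s":{"v":{"dds":41,"e":79},"wxs":{"bp":62,"cnq":36,"kl":52,"met":94}}}
After op 10 (add /s/wts 68): {"fdr":{"bua":31,"c":58},"s":{"v":{"dds":41,"e":79},"wts":68,"wxs":{"bp":62,"cnq":36,"kl":52,"met":94}}}
After op 11 (replace /s/wxs/cnq 19): {"fdr":{"bua":31,"c":58},"s":{"v":{"dds":41,"e":79},"wts":68,"wxs":{"bp":62,"cnq":19,"kl":52,"met":94}}}
After op 12 (add /s 83): {"fdr":{"bua":31,"c":58},"s":83}
After op 13 (add /d 1): {"d":1,"fdr":{"bua":31,"c":58},"s":83}
After op 14 (remove /s): {"d":1,"fdr":{"bua":31,"c":58}}
After op 15 (add /fdr/mh 23): {"d":1,"fdr":{"bua":31,"c":58,"mh":23}}
After op 16 (replace /fdr/bua 65): {"d":1,"fdr":{"bua":65,"c":58,"mh":23}}
After op 17 (replace /d 49): {"d":49,"fdr":{"bua":65,"c":58,"mh":23}}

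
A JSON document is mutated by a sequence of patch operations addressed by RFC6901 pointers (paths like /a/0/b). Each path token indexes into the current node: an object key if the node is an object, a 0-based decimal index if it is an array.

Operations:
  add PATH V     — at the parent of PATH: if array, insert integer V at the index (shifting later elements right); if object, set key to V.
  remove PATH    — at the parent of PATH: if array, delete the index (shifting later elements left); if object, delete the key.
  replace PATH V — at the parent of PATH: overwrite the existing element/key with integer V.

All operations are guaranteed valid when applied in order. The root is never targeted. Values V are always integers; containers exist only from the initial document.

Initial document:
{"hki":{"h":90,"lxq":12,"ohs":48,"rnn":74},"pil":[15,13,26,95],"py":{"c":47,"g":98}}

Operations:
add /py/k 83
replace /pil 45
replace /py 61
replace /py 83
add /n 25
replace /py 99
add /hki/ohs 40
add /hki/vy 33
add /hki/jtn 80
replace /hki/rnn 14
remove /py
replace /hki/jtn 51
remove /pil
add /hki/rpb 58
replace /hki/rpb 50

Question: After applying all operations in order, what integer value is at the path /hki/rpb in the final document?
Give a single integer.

Answer: 50

Derivation:
After op 1 (add /py/k 83): {"hki":{"h":90,"lxq":12,"ohs":48,"rnn":74},"pil":[15,13,26,95],"py":{"c":47,"g":98,"k":83}}
After op 2 (replace /pil 45): {"hki":{"h":90,"lxq":12,"ohs":48,"rnn":74},"pil":45,"py":{"c":47,"g":98,"k":83}}
After op 3 (replace /py 61): {"hki":{"h":90,"lxq":12,"ohs":48,"rnn":74},"pil":45,"py":61}
After op 4 (replace /py 83): {"hki":{"h":90,"lxq":12,"ohs":48,"rnn":74},"pil":45,"py":83}
After op 5 (add /n 25): {"hki":{"h":90,"lxq":12,"ohs":48,"rnn":74},"n":25,"pil":45,"py":83}
After op 6 (replace /py 99): {"hki":{"h":90,"lxq":12,"ohs":48,"rnn":74},"n":25,"pil":45,"py":99}
After op 7 (add /hki/ohs 40): {"hki":{"h":90,"lxq":12,"ohs":40,"rnn":74},"n":25,"pil":45,"py":99}
After op 8 (add /hki/vy 33): {"hki":{"h":90,"lxq":12,"ohs":40,"rnn":74,"vy":33},"n":25,"pil":45,"py":99}
After op 9 (add /hki/jtn 80): {"hki":{"h":90,"jtn":80,"lxq":12,"ohs":40,"rnn":74,"vy":33},"n":25,"pil":45,"py":99}
After op 10 (replace /hki/rnn 14): {"hki":{"h":90,"jtn":80,"lxq":12,"ohs":40,"rnn":14,"vy":33},"n":25,"pil":45,"py":99}
After op 11 (remove /py): {"hki":{"h":90,"jtn":80,"lxq":12,"ohs":40,"rnn":14,"vy":33},"n":25,"pil":45}
After op 12 (replace /hki/jtn 51): {"hki":{"h":90,"jtn":51,"lxq":12,"ohs":40,"rnn":14,"vy":33},"n":25,"pil":45}
After op 13 (remove /pil): {"hki":{"h":90,"jtn":51,"lxq":12,"ohs":40,"rnn":14,"vy":33},"n":25}
After op 14 (add /hki/rpb 58): {"hki":{"h":90,"jtn":51,"lxq":12,"ohs":40,"rnn":14,"rpb":58,"vy":33},"n":25}
After op 15 (replace /hki/rpb 50): {"hki":{"h":90,"jtn":51,"lxq":12,"ohs":40,"rnn":14,"rpb":50,"vy":33},"n":25}
Value at /hki/rpb: 50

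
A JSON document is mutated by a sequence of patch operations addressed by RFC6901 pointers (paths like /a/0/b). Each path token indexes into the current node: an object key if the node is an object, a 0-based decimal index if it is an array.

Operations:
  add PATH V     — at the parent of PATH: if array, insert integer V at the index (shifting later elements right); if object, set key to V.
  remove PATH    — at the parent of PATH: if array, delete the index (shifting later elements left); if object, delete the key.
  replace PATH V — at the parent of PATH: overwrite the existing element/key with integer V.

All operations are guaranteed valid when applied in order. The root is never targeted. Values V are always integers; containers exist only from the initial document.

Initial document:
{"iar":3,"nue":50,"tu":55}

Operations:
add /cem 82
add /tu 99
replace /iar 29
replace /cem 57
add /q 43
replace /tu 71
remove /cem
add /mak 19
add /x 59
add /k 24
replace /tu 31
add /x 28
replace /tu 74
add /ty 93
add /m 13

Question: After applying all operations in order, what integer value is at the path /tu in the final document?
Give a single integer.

Answer: 74

Derivation:
After op 1 (add /cem 82): {"cem":82,"iar":3,"nue":50,"tu":55}
After op 2 (add /tu 99): {"cem":82,"iar":3,"nue":50,"tu":99}
After op 3 (replace /iar 29): {"cem":82,"iar":29,"nue":50,"tu":99}
After op 4 (replace /cem 57): {"cem":57,"iar":29,"nue":50,"tu":99}
After op 5 (add /q 43): {"cem":57,"iar":29,"nue":50,"q":43,"tu":99}
After op 6 (replace /tu 71): {"cem":57,"iar":29,"nue":50,"q":43,"tu":71}
After op 7 (remove /cem): {"iar":29,"nue":50,"q":43,"tu":71}
After op 8 (add /mak 19): {"iar":29,"mak":19,"nue":50,"q":43,"tu":71}
After op 9 (add /x 59): {"iar":29,"mak":19,"nue":50,"q":43,"tu":71,"x":59}
After op 10 (add /k 24): {"iar":29,"k":24,"mak":19,"nue":50,"q":43,"tu":71,"x":59}
After op 11 (replace /tu 31): {"iar":29,"k":24,"mak":19,"nue":50,"q":43,"tu":31,"x":59}
After op 12 (add /x 28): {"iar":29,"k":24,"mak":19,"nue":50,"q":43,"tu":31,"x":28}
After op 13 (replace /tu 74): {"iar":29,"k":24,"mak":19,"nue":50,"q":43,"tu":74,"x":28}
After op 14 (add /ty 93): {"iar":29,"k":24,"mak":19,"nue":50,"q":43,"tu":74,"ty":93,"x":28}
After op 15 (add /m 13): {"iar":29,"k":24,"m":13,"mak":19,"nue":50,"q":43,"tu":74,"ty":93,"x":28}
Value at /tu: 74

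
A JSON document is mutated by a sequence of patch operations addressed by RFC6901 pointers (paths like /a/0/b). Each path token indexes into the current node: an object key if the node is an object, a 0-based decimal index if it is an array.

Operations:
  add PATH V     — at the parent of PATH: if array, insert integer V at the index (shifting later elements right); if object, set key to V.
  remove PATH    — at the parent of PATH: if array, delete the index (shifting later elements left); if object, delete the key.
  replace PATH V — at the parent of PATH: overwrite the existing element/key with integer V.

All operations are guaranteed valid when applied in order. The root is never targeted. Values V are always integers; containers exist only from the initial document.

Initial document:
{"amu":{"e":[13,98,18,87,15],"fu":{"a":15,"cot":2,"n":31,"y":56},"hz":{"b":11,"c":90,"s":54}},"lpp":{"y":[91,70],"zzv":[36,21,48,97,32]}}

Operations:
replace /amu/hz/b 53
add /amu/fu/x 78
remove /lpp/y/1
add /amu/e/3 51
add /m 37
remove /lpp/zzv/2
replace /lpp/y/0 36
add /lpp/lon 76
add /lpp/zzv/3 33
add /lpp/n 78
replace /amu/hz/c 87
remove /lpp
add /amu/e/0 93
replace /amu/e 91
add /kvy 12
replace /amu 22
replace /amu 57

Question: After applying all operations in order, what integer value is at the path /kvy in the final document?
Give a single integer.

Answer: 12

Derivation:
After op 1 (replace /amu/hz/b 53): {"amu":{"e":[13,98,18,87,15],"fu":{"a":15,"cot":2,"n":31,"y":56},"hz":{"b":53,"c":90,"s":54}},"lpp":{"y":[91,70],"zzv":[36,21,48,97,32]}}
After op 2 (add /amu/fu/x 78): {"amu":{"e":[13,98,18,87,15],"fu":{"a":15,"cot":2,"n":31,"x":78,"y":56},"hz":{"b":53,"c":90,"s":54}},"lpp":{"y":[91,70],"zzv":[36,21,48,97,32]}}
After op 3 (remove /lpp/y/1): {"amu":{"e":[13,98,18,87,15],"fu":{"a":15,"cot":2,"n":31,"x":78,"y":56},"hz":{"b":53,"c":90,"s":54}},"lpp":{"y":[91],"zzv":[36,21,48,97,32]}}
After op 4 (add /amu/e/3 51): {"amu":{"e":[13,98,18,51,87,15],"fu":{"a":15,"cot":2,"n":31,"x":78,"y":56},"hz":{"b":53,"c":90,"s":54}},"lpp":{"y":[91],"zzv":[36,21,48,97,32]}}
After op 5 (add /m 37): {"amu":{"e":[13,98,18,51,87,15],"fu":{"a":15,"cot":2,"n":31,"x":78,"y":56},"hz":{"b":53,"c":90,"s":54}},"lpp":{"y":[91],"zzv":[36,21,48,97,32]},"m":37}
After op 6 (remove /lpp/zzv/2): {"amu":{"e":[13,98,18,51,87,15],"fu":{"a":15,"cot":2,"n":31,"x":78,"y":56},"hz":{"b":53,"c":90,"s":54}},"lpp":{"y":[91],"zzv":[36,21,97,32]},"m":37}
After op 7 (replace /lpp/y/0 36): {"amu":{"e":[13,98,18,51,87,15],"fu":{"a":15,"cot":2,"n":31,"x":78,"y":56},"hz":{"b":53,"c":90,"s":54}},"lpp":{"y":[36],"zzv":[36,21,97,32]},"m":37}
After op 8 (add /lpp/lon 76): {"amu":{"e":[13,98,18,51,87,15],"fu":{"a":15,"cot":2,"n":31,"x":78,"y":56},"hz":{"b":53,"c":90,"s":54}},"lpp":{"lon":76,"y":[36],"zzv":[36,21,97,32]},"m":37}
After op 9 (add /lpp/zzv/3 33): {"amu":{"e":[13,98,18,51,87,15],"fu":{"a":15,"cot":2,"n":31,"x":78,"y":56},"hz":{"b":53,"c":90,"s":54}},"lpp":{"lon":76,"y":[36],"zzv":[36,21,97,33,32]},"m":37}
After op 10 (add /lpp/n 78): {"amu":{"e":[13,98,18,51,87,15],"fu":{"a":15,"cot":2,"n":31,"x":78,"y":56},"hz":{"b":53,"c":90,"s":54}},"lpp":{"lon":76,"n":78,"y":[36],"zzv":[36,21,97,33,32]},"m":37}
After op 11 (replace /amu/hz/c 87): {"amu":{"e":[13,98,18,51,87,15],"fu":{"a":15,"cot":2,"n":31,"x":78,"y":56},"hz":{"b":53,"c":87,"s":54}},"lpp":{"lon":76,"n":78,"y":[36],"zzv":[36,21,97,33,32]},"m":37}
After op 12 (remove /lpp): {"amu":{"e":[13,98,18,51,87,15],"fu":{"a":15,"cot":2,"n":31,"x":78,"y":56},"hz":{"b":53,"c":87,"s":54}},"m":37}
After op 13 (add /amu/e/0 93): {"amu":{"e":[93,13,98,18,51,87,15],"fu":{"a":15,"cot":2,"n":31,"x":78,"y":56},"hz":{"b":53,"c":87,"s":54}},"m":37}
After op 14 (replace /amu/e 91): {"amu":{"e":91,"fu":{"a":15,"cot":2,"n":31,"x":78,"y":56},"hz":{"b":53,"c":87,"s":54}},"m":37}
After op 15 (add /kvy 12): {"amu":{"e":91,"fu":{"a":15,"cot":2,"n":31,"x":78,"y":56},"hz":{"b":53,"c":87,"s":54}},"kvy":12,"m":37}
After op 16 (replace /amu 22): {"amu":22,"kvy":12,"m":37}
After op 17 (replace /amu 57): {"amu":57,"kvy":12,"m":37}
Value at /kvy: 12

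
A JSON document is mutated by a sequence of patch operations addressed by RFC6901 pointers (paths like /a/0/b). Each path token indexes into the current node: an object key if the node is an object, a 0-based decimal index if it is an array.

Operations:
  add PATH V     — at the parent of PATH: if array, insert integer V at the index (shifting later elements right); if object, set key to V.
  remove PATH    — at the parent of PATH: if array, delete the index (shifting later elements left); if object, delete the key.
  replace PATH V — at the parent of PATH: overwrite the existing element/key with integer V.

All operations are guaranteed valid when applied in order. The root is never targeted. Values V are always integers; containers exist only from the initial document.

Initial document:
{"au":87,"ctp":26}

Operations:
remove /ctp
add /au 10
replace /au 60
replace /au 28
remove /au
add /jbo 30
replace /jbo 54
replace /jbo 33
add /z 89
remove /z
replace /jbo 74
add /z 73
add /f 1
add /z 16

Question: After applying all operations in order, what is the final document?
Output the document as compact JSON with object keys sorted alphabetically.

Answer: {"f":1,"jbo":74,"z":16}

Derivation:
After op 1 (remove /ctp): {"au":87}
After op 2 (add /au 10): {"au":10}
After op 3 (replace /au 60): {"au":60}
After op 4 (replace /au 28): {"au":28}
After op 5 (remove /au): {}
After op 6 (add /jbo 30): {"jbo":30}
After op 7 (replace /jbo 54): {"jbo":54}
After op 8 (replace /jbo 33): {"jbo":33}
After op 9 (add /z 89): {"jbo":33,"z":89}
After op 10 (remove /z): {"jbo":33}
After op 11 (replace /jbo 74): {"jbo":74}
After op 12 (add /z 73): {"jbo":74,"z":73}
After op 13 (add /f 1): {"f":1,"jbo":74,"z":73}
After op 14 (add /z 16): {"f":1,"jbo":74,"z":16}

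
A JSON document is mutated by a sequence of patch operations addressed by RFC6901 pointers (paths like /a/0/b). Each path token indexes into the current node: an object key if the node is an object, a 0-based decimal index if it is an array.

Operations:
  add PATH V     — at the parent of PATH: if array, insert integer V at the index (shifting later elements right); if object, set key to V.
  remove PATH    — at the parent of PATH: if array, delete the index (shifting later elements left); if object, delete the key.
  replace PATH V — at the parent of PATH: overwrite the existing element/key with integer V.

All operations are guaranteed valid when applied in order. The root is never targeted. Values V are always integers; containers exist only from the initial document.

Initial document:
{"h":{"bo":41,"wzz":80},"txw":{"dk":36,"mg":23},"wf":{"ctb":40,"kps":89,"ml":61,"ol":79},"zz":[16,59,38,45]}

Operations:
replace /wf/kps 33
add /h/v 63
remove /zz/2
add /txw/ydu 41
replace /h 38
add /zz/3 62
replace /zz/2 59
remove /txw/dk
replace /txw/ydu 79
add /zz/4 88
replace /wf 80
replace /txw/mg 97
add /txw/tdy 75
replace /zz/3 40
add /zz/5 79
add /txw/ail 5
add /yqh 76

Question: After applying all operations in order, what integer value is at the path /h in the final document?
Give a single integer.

After op 1 (replace /wf/kps 33): {"h":{"bo":41,"wzz":80},"txw":{"dk":36,"mg":23},"wf":{"ctb":40,"kps":33,"ml":61,"ol":79},"zz":[16,59,38,45]}
After op 2 (add /h/v 63): {"h":{"bo":41,"v":63,"wzz":80},"txw":{"dk":36,"mg":23},"wf":{"ctb":40,"kps":33,"ml":61,"ol":79},"zz":[16,59,38,45]}
After op 3 (remove /zz/2): {"h":{"bo":41,"v":63,"wzz":80},"txw":{"dk":36,"mg":23},"wf":{"ctb":40,"kps":33,"ml":61,"ol":79},"zz":[16,59,45]}
After op 4 (add /txw/ydu 41): {"h":{"bo":41,"v":63,"wzz":80},"txw":{"dk":36,"mg":23,"ydu":41},"wf":{"ctb":40,"kps":33,"ml":61,"ol":79},"zz":[16,59,45]}
After op 5 (replace /h 38): {"h":38,"txw":{"dk":36,"mg":23,"ydu":41},"wf":{"ctb":40,"kps":33,"ml":61,"ol":79},"zz":[16,59,45]}
After op 6 (add /zz/3 62): {"h":38,"txw":{"dk":36,"mg":23,"ydu":41},"wf":{"ctb":40,"kps":33,"ml":61,"ol":79},"zz":[16,59,45,62]}
After op 7 (replace /zz/2 59): {"h":38,"txw":{"dk":36,"mg":23,"ydu":41},"wf":{"ctb":40,"kps":33,"ml":61,"ol":79},"zz":[16,59,59,62]}
After op 8 (remove /txw/dk): {"h":38,"txw":{"mg":23,"ydu":41},"wf":{"ctb":40,"kps":33,"ml":61,"ol":79},"zz":[16,59,59,62]}
After op 9 (replace /txw/ydu 79): {"h":38,"txw":{"mg":23,"ydu":79},"wf":{"ctb":40,"kps":33,"ml":61,"ol":79},"zz":[16,59,59,62]}
After op 10 (add /zz/4 88): {"h":38,"txw":{"mg":23,"ydu":79},"wf":{"ctb":40,"kps":33,"ml":61,"ol":79},"zz":[16,59,59,62,88]}
After op 11 (replace /wf 80): {"h":38,"txw":{"mg":23,"ydu":79},"wf":80,"zz":[16,59,59,62,88]}
After op 12 (replace /txw/mg 97): {"h":38,"txw":{"mg":97,"ydu":79},"wf":80,"zz":[16,59,59,62,88]}
After op 13 (add /txw/tdy 75): {"h":38,"txw":{"mg":97,"tdy":75,"ydu":79},"wf":80,"zz":[16,59,59,62,88]}
After op 14 (replace /zz/3 40): {"h":38,"txw":{"mg":97,"tdy":75,"ydu":79},"wf":80,"zz":[16,59,59,40,88]}
After op 15 (add /zz/5 79): {"h":38,"txw":{"mg":97,"tdy":75,"ydu":79},"wf":80,"zz":[16,59,59,40,88,79]}
After op 16 (add /txw/ail 5): {"h":38,"txw":{"ail":5,"mg":97,"tdy":75,"ydu":79},"wf":80,"zz":[16,59,59,40,88,79]}
After op 17 (add /yqh 76): {"h":38,"txw":{"ail":5,"mg":97,"tdy":75,"ydu":79},"wf":80,"yqh":76,"zz":[16,59,59,40,88,79]}
Value at /h: 38

Answer: 38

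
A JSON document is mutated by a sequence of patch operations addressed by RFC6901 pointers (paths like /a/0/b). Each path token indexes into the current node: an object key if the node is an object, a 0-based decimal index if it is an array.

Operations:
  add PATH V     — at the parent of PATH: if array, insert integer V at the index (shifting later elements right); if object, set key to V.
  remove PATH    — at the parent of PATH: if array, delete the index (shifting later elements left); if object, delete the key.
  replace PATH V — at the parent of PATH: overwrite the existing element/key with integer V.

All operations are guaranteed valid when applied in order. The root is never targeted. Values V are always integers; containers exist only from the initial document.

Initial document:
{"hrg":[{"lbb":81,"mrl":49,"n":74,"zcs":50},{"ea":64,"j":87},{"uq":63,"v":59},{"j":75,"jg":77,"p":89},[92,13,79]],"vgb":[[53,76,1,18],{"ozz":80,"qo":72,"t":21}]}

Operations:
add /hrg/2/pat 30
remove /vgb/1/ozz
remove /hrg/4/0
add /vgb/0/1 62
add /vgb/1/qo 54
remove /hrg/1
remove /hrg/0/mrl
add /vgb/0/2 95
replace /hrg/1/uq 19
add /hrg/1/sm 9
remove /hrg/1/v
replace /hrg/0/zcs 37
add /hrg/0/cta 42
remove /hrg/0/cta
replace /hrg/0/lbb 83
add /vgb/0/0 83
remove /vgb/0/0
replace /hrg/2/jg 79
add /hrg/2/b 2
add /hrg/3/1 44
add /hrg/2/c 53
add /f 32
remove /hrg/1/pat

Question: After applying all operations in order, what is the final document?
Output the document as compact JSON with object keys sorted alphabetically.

Answer: {"f":32,"hrg":[{"lbb":83,"n":74,"zcs":37},{"sm":9,"uq":19},{"b":2,"c":53,"j":75,"jg":79,"p":89},[13,44,79]],"vgb":[[53,62,95,76,1,18],{"qo":54,"t":21}]}

Derivation:
After op 1 (add /hrg/2/pat 30): {"hrg":[{"lbb":81,"mrl":49,"n":74,"zcs":50},{"ea":64,"j":87},{"pat":30,"uq":63,"v":59},{"j":75,"jg":77,"p":89},[92,13,79]],"vgb":[[53,76,1,18],{"ozz":80,"qo":72,"t":21}]}
After op 2 (remove /vgb/1/ozz): {"hrg":[{"lbb":81,"mrl":49,"n":74,"zcs":50},{"ea":64,"j":87},{"pat":30,"uq":63,"v":59},{"j":75,"jg":77,"p":89},[92,13,79]],"vgb":[[53,76,1,18],{"qo":72,"t":21}]}
After op 3 (remove /hrg/4/0): {"hrg":[{"lbb":81,"mrl":49,"n":74,"zcs":50},{"ea":64,"j":87},{"pat":30,"uq":63,"v":59},{"j":75,"jg":77,"p":89},[13,79]],"vgb":[[53,76,1,18],{"qo":72,"t":21}]}
After op 4 (add /vgb/0/1 62): {"hrg":[{"lbb":81,"mrl":49,"n":74,"zcs":50},{"ea":64,"j":87},{"pat":30,"uq":63,"v":59},{"j":75,"jg":77,"p":89},[13,79]],"vgb":[[53,62,76,1,18],{"qo":72,"t":21}]}
After op 5 (add /vgb/1/qo 54): {"hrg":[{"lbb":81,"mrl":49,"n":74,"zcs":50},{"ea":64,"j":87},{"pat":30,"uq":63,"v":59},{"j":75,"jg":77,"p":89},[13,79]],"vgb":[[53,62,76,1,18],{"qo":54,"t":21}]}
After op 6 (remove /hrg/1): {"hrg":[{"lbb":81,"mrl":49,"n":74,"zcs":50},{"pat":30,"uq":63,"v":59},{"j":75,"jg":77,"p":89},[13,79]],"vgb":[[53,62,76,1,18],{"qo":54,"t":21}]}
After op 7 (remove /hrg/0/mrl): {"hrg":[{"lbb":81,"n":74,"zcs":50},{"pat":30,"uq":63,"v":59},{"j":75,"jg":77,"p":89},[13,79]],"vgb":[[53,62,76,1,18],{"qo":54,"t":21}]}
After op 8 (add /vgb/0/2 95): {"hrg":[{"lbb":81,"n":74,"zcs":50},{"pat":30,"uq":63,"v":59},{"j":75,"jg":77,"p":89},[13,79]],"vgb":[[53,62,95,76,1,18],{"qo":54,"t":21}]}
After op 9 (replace /hrg/1/uq 19): {"hrg":[{"lbb":81,"n":74,"zcs":50},{"pat":30,"uq":19,"v":59},{"j":75,"jg":77,"p":89},[13,79]],"vgb":[[53,62,95,76,1,18],{"qo":54,"t":21}]}
After op 10 (add /hrg/1/sm 9): {"hrg":[{"lbb":81,"n":74,"zcs":50},{"pat":30,"sm":9,"uq":19,"v":59},{"j":75,"jg":77,"p":89},[13,79]],"vgb":[[53,62,95,76,1,18],{"qo":54,"t":21}]}
After op 11 (remove /hrg/1/v): {"hrg":[{"lbb":81,"n":74,"zcs":50},{"pat":30,"sm":9,"uq":19},{"j":75,"jg":77,"p":89},[13,79]],"vgb":[[53,62,95,76,1,18],{"qo":54,"t":21}]}
After op 12 (replace /hrg/0/zcs 37): {"hrg":[{"lbb":81,"n":74,"zcs":37},{"pat":30,"sm":9,"uq":19},{"j":75,"jg":77,"p":89},[13,79]],"vgb":[[53,62,95,76,1,18],{"qo":54,"t":21}]}
After op 13 (add /hrg/0/cta 42): {"hrg":[{"cta":42,"lbb":81,"n":74,"zcs":37},{"pat":30,"sm":9,"uq":19},{"j":75,"jg":77,"p":89},[13,79]],"vgb":[[53,62,95,76,1,18],{"qo":54,"t":21}]}
After op 14 (remove /hrg/0/cta): {"hrg":[{"lbb":81,"n":74,"zcs":37},{"pat":30,"sm":9,"uq":19},{"j":75,"jg":77,"p":89},[13,79]],"vgb":[[53,62,95,76,1,18],{"qo":54,"t":21}]}
After op 15 (replace /hrg/0/lbb 83): {"hrg":[{"lbb":83,"n":74,"zcs":37},{"pat":30,"sm":9,"uq":19},{"j":75,"jg":77,"p":89},[13,79]],"vgb":[[53,62,95,76,1,18],{"qo":54,"t":21}]}
After op 16 (add /vgb/0/0 83): {"hrg":[{"lbb":83,"n":74,"zcs":37},{"pat":30,"sm":9,"uq":19},{"j":75,"jg":77,"p":89},[13,79]],"vgb":[[83,53,62,95,76,1,18],{"qo":54,"t":21}]}
After op 17 (remove /vgb/0/0): {"hrg":[{"lbb":83,"n":74,"zcs":37},{"pat":30,"sm":9,"uq":19},{"j":75,"jg":77,"p":89},[13,79]],"vgb":[[53,62,95,76,1,18],{"qo":54,"t":21}]}
After op 18 (replace /hrg/2/jg 79): {"hrg":[{"lbb":83,"n":74,"zcs":37},{"pat":30,"sm":9,"uq":19},{"j":75,"jg":79,"p":89},[13,79]],"vgb":[[53,62,95,76,1,18],{"qo":54,"t":21}]}
After op 19 (add /hrg/2/b 2): {"hrg":[{"lbb":83,"n":74,"zcs":37},{"pat":30,"sm":9,"uq":19},{"b":2,"j":75,"jg":79,"p":89},[13,79]],"vgb":[[53,62,95,76,1,18],{"qo":54,"t":21}]}
After op 20 (add /hrg/3/1 44): {"hrg":[{"lbb":83,"n":74,"zcs":37},{"pat":30,"sm":9,"uq":19},{"b":2,"j":75,"jg":79,"p":89},[13,44,79]],"vgb":[[53,62,95,76,1,18],{"qo":54,"t":21}]}
After op 21 (add /hrg/2/c 53): {"hrg":[{"lbb":83,"n":74,"zcs":37},{"pat":30,"sm":9,"uq":19},{"b":2,"c":53,"j":75,"jg":79,"p":89},[13,44,79]],"vgb":[[53,62,95,76,1,18],{"qo":54,"t":21}]}
After op 22 (add /f 32): {"f":32,"hrg":[{"lbb":83,"n":74,"zcs":37},{"pat":30,"sm":9,"uq":19},{"b":2,"c":53,"j":75,"jg":79,"p":89},[13,44,79]],"vgb":[[53,62,95,76,1,18],{"qo":54,"t":21}]}
After op 23 (remove /hrg/1/pat): {"f":32,"hrg":[{"lbb":83,"n":74,"zcs":37},{"sm":9,"uq":19},{"b":2,"c":53,"j":75,"jg":79,"p":89},[13,44,79]],"vgb":[[53,62,95,76,1,18],{"qo":54,"t":21}]}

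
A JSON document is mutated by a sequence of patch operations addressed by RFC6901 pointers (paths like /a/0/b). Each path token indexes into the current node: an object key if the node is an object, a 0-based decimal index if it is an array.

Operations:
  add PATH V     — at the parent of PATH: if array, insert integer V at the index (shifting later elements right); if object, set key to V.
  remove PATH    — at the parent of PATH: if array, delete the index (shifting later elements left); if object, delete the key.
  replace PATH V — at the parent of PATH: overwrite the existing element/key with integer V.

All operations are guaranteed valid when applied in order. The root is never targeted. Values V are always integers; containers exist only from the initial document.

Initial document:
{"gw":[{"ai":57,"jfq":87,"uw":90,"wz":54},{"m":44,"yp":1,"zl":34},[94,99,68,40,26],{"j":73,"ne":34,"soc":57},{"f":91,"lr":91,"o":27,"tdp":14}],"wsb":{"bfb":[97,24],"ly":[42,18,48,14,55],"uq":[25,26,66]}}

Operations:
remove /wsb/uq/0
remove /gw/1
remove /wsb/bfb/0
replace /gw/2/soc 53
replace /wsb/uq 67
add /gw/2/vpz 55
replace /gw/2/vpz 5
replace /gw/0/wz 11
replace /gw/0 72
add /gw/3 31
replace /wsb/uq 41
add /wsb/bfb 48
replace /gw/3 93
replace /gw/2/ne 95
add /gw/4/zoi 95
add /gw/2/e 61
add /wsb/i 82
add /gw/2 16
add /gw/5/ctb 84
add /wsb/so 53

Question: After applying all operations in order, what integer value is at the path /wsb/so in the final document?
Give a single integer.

Answer: 53

Derivation:
After op 1 (remove /wsb/uq/0): {"gw":[{"ai":57,"jfq":87,"uw":90,"wz":54},{"m":44,"yp":1,"zl":34},[94,99,68,40,26],{"j":73,"ne":34,"soc":57},{"f":91,"lr":91,"o":27,"tdp":14}],"wsb":{"bfb":[97,24],"ly":[42,18,48,14,55],"uq":[26,66]}}
After op 2 (remove /gw/1): {"gw":[{"ai":57,"jfq":87,"uw":90,"wz":54},[94,99,68,40,26],{"j":73,"ne":34,"soc":57},{"f":91,"lr":91,"o":27,"tdp":14}],"wsb":{"bfb":[97,24],"ly":[42,18,48,14,55],"uq":[26,66]}}
After op 3 (remove /wsb/bfb/0): {"gw":[{"ai":57,"jfq":87,"uw":90,"wz":54},[94,99,68,40,26],{"j":73,"ne":34,"soc":57},{"f":91,"lr":91,"o":27,"tdp":14}],"wsb":{"bfb":[24],"ly":[42,18,48,14,55],"uq":[26,66]}}
After op 4 (replace /gw/2/soc 53): {"gw":[{"ai":57,"jfq":87,"uw":90,"wz":54},[94,99,68,40,26],{"j":73,"ne":34,"soc":53},{"f":91,"lr":91,"o":27,"tdp":14}],"wsb":{"bfb":[24],"ly":[42,18,48,14,55],"uq":[26,66]}}
After op 5 (replace /wsb/uq 67): {"gw":[{"ai":57,"jfq":87,"uw":90,"wz":54},[94,99,68,40,26],{"j":73,"ne":34,"soc":53},{"f":91,"lr":91,"o":27,"tdp":14}],"wsb":{"bfb":[24],"ly":[42,18,48,14,55],"uq":67}}
After op 6 (add /gw/2/vpz 55): {"gw":[{"ai":57,"jfq":87,"uw":90,"wz":54},[94,99,68,40,26],{"j":73,"ne":34,"soc":53,"vpz":55},{"f":91,"lr":91,"o":27,"tdp":14}],"wsb":{"bfb":[24],"ly":[42,18,48,14,55],"uq":67}}
After op 7 (replace /gw/2/vpz 5): {"gw":[{"ai":57,"jfq":87,"uw":90,"wz":54},[94,99,68,40,26],{"j":73,"ne":34,"soc":53,"vpz":5},{"f":91,"lr":91,"o":27,"tdp":14}],"wsb":{"bfb":[24],"ly":[42,18,48,14,55],"uq":67}}
After op 8 (replace /gw/0/wz 11): {"gw":[{"ai":57,"jfq":87,"uw":90,"wz":11},[94,99,68,40,26],{"j":73,"ne":34,"soc":53,"vpz":5},{"f":91,"lr":91,"o":27,"tdp":14}],"wsb":{"bfb":[24],"ly":[42,18,48,14,55],"uq":67}}
After op 9 (replace /gw/0 72): {"gw":[72,[94,99,68,40,26],{"j":73,"ne":34,"soc":53,"vpz":5},{"f":91,"lr":91,"o":27,"tdp":14}],"wsb":{"bfb":[24],"ly":[42,18,48,14,55],"uq":67}}
After op 10 (add /gw/3 31): {"gw":[72,[94,99,68,40,26],{"j":73,"ne":34,"soc":53,"vpz":5},31,{"f":91,"lr":91,"o":27,"tdp":14}],"wsb":{"bfb":[24],"ly":[42,18,48,14,55],"uq":67}}
After op 11 (replace /wsb/uq 41): {"gw":[72,[94,99,68,40,26],{"j":73,"ne":34,"soc":53,"vpz":5},31,{"f":91,"lr":91,"o":27,"tdp":14}],"wsb":{"bfb":[24],"ly":[42,18,48,14,55],"uq":41}}
After op 12 (add /wsb/bfb 48): {"gw":[72,[94,99,68,40,26],{"j":73,"ne":34,"soc":53,"vpz":5},31,{"f":91,"lr":91,"o":27,"tdp":14}],"wsb":{"bfb":48,"ly":[42,18,48,14,55],"uq":41}}
After op 13 (replace /gw/3 93): {"gw":[72,[94,99,68,40,26],{"j":73,"ne":34,"soc":53,"vpz":5},93,{"f":91,"lr":91,"o":27,"tdp":14}],"wsb":{"bfb":48,"ly":[42,18,48,14,55],"uq":41}}
After op 14 (replace /gw/2/ne 95): {"gw":[72,[94,99,68,40,26],{"j":73,"ne":95,"soc":53,"vpz":5},93,{"f":91,"lr":91,"o":27,"tdp":14}],"wsb":{"bfb":48,"ly":[42,18,48,14,55],"uq":41}}
After op 15 (add /gw/4/zoi 95): {"gw":[72,[94,99,68,40,26],{"j":73,"ne":95,"soc":53,"vpz":5},93,{"f":91,"lr":91,"o":27,"tdp":14,"zoi":95}],"wsb":{"bfb":48,"ly":[42,18,48,14,55],"uq":41}}
After op 16 (add /gw/2/e 61): {"gw":[72,[94,99,68,40,26],{"e":61,"j":73,"ne":95,"soc":53,"vpz":5},93,{"f":91,"lr":91,"o":27,"tdp":14,"zoi":95}],"wsb":{"bfb":48,"ly":[42,18,48,14,55],"uq":41}}
After op 17 (add /wsb/i 82): {"gw":[72,[94,99,68,40,26],{"e":61,"j":73,"ne":95,"soc":53,"vpz":5},93,{"f":91,"lr":91,"o":27,"tdp":14,"zoi":95}],"wsb":{"bfb":48,"i":82,"ly":[42,18,48,14,55],"uq":41}}
After op 18 (add /gw/2 16): {"gw":[72,[94,99,68,40,26],16,{"e":61,"j":73,"ne":95,"soc":53,"vpz":5},93,{"f":91,"lr":91,"o":27,"tdp":14,"zoi":95}],"wsb":{"bfb":48,"i":82,"ly":[42,18,48,14,55],"uq":41}}
After op 19 (add /gw/5/ctb 84): {"gw":[72,[94,99,68,40,26],16,{"e":61,"j":73,"ne":95,"soc":53,"vpz":5},93,{"ctb":84,"f":91,"lr":91,"o":27,"tdp":14,"zoi":95}],"wsb":{"bfb":48,"i":82,"ly":[42,18,48,14,55],"uq":41}}
After op 20 (add /wsb/so 53): {"gw":[72,[94,99,68,40,26],16,{"e":61,"j":73,"ne":95,"soc":53,"vpz":5},93,{"ctb":84,"f":91,"lr":91,"o":27,"tdp":14,"zoi":95}],"wsb":{"bfb":48,"i":82,"ly":[42,18,48,14,55],"so":53,"uq":41}}
Value at /wsb/so: 53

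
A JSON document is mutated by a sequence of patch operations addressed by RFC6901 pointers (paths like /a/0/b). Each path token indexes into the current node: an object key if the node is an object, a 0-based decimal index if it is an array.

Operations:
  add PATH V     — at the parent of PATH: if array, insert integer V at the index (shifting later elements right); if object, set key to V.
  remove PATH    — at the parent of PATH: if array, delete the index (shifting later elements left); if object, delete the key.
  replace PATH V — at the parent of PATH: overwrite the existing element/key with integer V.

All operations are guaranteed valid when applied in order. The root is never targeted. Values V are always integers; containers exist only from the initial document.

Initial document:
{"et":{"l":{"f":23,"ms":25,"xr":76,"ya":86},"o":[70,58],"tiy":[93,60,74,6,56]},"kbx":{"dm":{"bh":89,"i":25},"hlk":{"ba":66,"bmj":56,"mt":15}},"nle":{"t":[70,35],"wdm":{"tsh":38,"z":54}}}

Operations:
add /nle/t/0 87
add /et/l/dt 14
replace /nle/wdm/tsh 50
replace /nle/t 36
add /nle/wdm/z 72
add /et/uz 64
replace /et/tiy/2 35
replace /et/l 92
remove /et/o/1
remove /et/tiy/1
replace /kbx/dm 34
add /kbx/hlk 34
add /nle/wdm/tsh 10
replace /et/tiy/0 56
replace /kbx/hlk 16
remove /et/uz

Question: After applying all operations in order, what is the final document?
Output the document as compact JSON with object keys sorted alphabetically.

Answer: {"et":{"l":92,"o":[70],"tiy":[56,35,6,56]},"kbx":{"dm":34,"hlk":16},"nle":{"t":36,"wdm":{"tsh":10,"z":72}}}

Derivation:
After op 1 (add /nle/t/0 87): {"et":{"l":{"f":23,"ms":25,"xr":76,"ya":86},"o":[70,58],"tiy":[93,60,74,6,56]},"kbx":{"dm":{"bh":89,"i":25},"hlk":{"ba":66,"bmj":56,"mt":15}},"nle":{"t":[87,70,35],"wdm":{"tsh":38,"z":54}}}
After op 2 (add /et/l/dt 14): {"et":{"l":{"dt":14,"f":23,"ms":25,"xr":76,"ya":86},"o":[70,58],"tiy":[93,60,74,6,56]},"kbx":{"dm":{"bh":89,"i":25},"hlk":{"ba":66,"bmj":56,"mt":15}},"nle":{"t":[87,70,35],"wdm":{"tsh":38,"z":54}}}
After op 3 (replace /nle/wdm/tsh 50): {"et":{"l":{"dt":14,"f":23,"ms":25,"xr":76,"ya":86},"o":[70,58],"tiy":[93,60,74,6,56]},"kbx":{"dm":{"bh":89,"i":25},"hlk":{"ba":66,"bmj":56,"mt":15}},"nle":{"t":[87,70,35],"wdm":{"tsh":50,"z":54}}}
After op 4 (replace /nle/t 36): {"et":{"l":{"dt":14,"f":23,"ms":25,"xr":76,"ya":86},"o":[70,58],"tiy":[93,60,74,6,56]},"kbx":{"dm":{"bh":89,"i":25},"hlk":{"ba":66,"bmj":56,"mt":15}},"nle":{"t":36,"wdm":{"tsh":50,"z":54}}}
After op 5 (add /nle/wdm/z 72): {"et":{"l":{"dt":14,"f":23,"ms":25,"xr":76,"ya":86},"o":[70,58],"tiy":[93,60,74,6,56]},"kbx":{"dm":{"bh":89,"i":25},"hlk":{"ba":66,"bmj":56,"mt":15}},"nle":{"t":36,"wdm":{"tsh":50,"z":72}}}
After op 6 (add /et/uz 64): {"et":{"l":{"dt":14,"f":23,"ms":25,"xr":76,"ya":86},"o":[70,58],"tiy":[93,60,74,6,56],"uz":64},"kbx":{"dm":{"bh":89,"i":25},"hlk":{"ba":66,"bmj":56,"mt":15}},"nle":{"t":36,"wdm":{"tsh":50,"z":72}}}
After op 7 (replace /et/tiy/2 35): {"et":{"l":{"dt":14,"f":23,"ms":25,"xr":76,"ya":86},"o":[70,58],"tiy":[93,60,35,6,56],"uz":64},"kbx":{"dm":{"bh":89,"i":25},"hlk":{"ba":66,"bmj":56,"mt":15}},"nle":{"t":36,"wdm":{"tsh":50,"z":72}}}
After op 8 (replace /et/l 92): {"et":{"l":92,"o":[70,58],"tiy":[93,60,35,6,56],"uz":64},"kbx":{"dm":{"bh":89,"i":25},"hlk":{"ba":66,"bmj":56,"mt":15}},"nle":{"t":36,"wdm":{"tsh":50,"z":72}}}
After op 9 (remove /et/o/1): {"et":{"l":92,"o":[70],"tiy":[93,60,35,6,56],"uz":64},"kbx":{"dm":{"bh":89,"i":25},"hlk":{"ba":66,"bmj":56,"mt":15}},"nle":{"t":36,"wdm":{"tsh":50,"z":72}}}
After op 10 (remove /et/tiy/1): {"et":{"l":92,"o":[70],"tiy":[93,35,6,56],"uz":64},"kbx":{"dm":{"bh":89,"i":25},"hlk":{"ba":66,"bmj":56,"mt":15}},"nle":{"t":36,"wdm":{"tsh":50,"z":72}}}
After op 11 (replace /kbx/dm 34): {"et":{"l":92,"o":[70],"tiy":[93,35,6,56],"uz":64},"kbx":{"dm":34,"hlk":{"ba":66,"bmj":56,"mt":15}},"nle":{"t":36,"wdm":{"tsh":50,"z":72}}}
After op 12 (add /kbx/hlk 34): {"et":{"l":92,"o":[70],"tiy":[93,35,6,56],"uz":64},"kbx":{"dm":34,"hlk":34},"nle":{"t":36,"wdm":{"tsh":50,"z":72}}}
After op 13 (add /nle/wdm/tsh 10): {"et":{"l":92,"o":[70],"tiy":[93,35,6,56],"uz":64},"kbx":{"dm":34,"hlk":34},"nle":{"t":36,"wdm":{"tsh":10,"z":72}}}
After op 14 (replace /et/tiy/0 56): {"et":{"l":92,"o":[70],"tiy":[56,35,6,56],"uz":64},"kbx":{"dm":34,"hlk":34},"nle":{"t":36,"wdm":{"tsh":10,"z":72}}}
After op 15 (replace /kbx/hlk 16): {"et":{"l":92,"o":[70],"tiy":[56,35,6,56],"uz":64},"kbx":{"dm":34,"hlk":16},"nle":{"t":36,"wdm":{"tsh":10,"z":72}}}
After op 16 (remove /et/uz): {"et":{"l":92,"o":[70],"tiy":[56,35,6,56]},"kbx":{"dm":34,"hlk":16},"nle":{"t":36,"wdm":{"tsh":10,"z":72}}}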